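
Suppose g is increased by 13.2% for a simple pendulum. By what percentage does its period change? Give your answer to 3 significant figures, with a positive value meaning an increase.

-6.01%

T ∝ 1/√g, so T'/T = 1/√(1.132) = 0.9399.
Percentage change in T = (0.9399 − 1) × 100% = -6.01%.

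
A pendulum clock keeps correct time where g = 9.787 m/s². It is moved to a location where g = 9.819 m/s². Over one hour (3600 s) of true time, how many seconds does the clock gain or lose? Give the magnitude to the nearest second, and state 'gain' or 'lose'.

The clock's period scales as T ∝ 1/√g, so T'/T = √(9.787/9.819) = 0.998369.
In 3600 s of true time the clock registers 3600/0.998369 = 3605.9 s, so it gains 6 s.

gain 6 s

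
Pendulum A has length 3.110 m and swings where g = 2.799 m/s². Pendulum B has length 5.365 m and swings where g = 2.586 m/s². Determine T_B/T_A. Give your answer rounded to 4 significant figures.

T = 2π√(L/g), so T_B/T_A = √((L_B/g_B)/(L_A/g_A)) = √((5.365/2.586)/(3.110/2.799)) = 1.366.

1.366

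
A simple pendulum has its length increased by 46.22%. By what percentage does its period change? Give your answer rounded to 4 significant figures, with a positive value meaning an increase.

20.92%

T ∝ √L, so T'/T = √(1.4622) = 1.2092.
Percentage change in T = (1.2092 − 1) × 100% = 20.92%.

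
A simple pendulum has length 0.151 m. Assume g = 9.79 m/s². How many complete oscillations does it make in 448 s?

574

T = 2π√(L/g) = 2π√(0.151/9.79) = 0.7803 s.
Number of complete oscillations = ⌊448/0.7803⌋ = ⌊574.1⌋ = 574.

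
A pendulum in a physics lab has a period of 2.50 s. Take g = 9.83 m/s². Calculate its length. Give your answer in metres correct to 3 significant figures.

From T = 2π√(L/g), L = gT²/(4π²) = 9.83 × 2.500²/(4π²) = 1.56 m.

1.56 m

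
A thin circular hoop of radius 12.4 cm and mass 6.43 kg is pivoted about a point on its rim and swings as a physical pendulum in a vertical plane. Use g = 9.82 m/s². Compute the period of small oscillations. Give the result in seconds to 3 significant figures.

0.999 s

I_cm = mr² = 0.09887 kg·m². The pivot is at distance d = 0.124 m from the centre of mass.
By the parallel-axis theorem, I = I_cm + md² = 0.09887 + 0.09887 = 0.1977 kg·m².
T = 2π√(I/(mgd)) = 2π√(0.1977/(6.43 × 9.82 × 0.124)) = 0.999 s.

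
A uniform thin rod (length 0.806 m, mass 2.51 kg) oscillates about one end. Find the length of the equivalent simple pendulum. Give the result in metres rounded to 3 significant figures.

0.537 m

The equivalent simple-pendulum length is L_eq = I/(md), where I is about the pivot and d = 0.4030 m.
I_cm = (1/12)mL² = 0.1359 kg·m², so I = I_cm + md² = 0.1359 + 0.4076 = 0.5435 kg·m².
L_eq = 0.5435/(2.51 × 0.4030) = 0.537 m.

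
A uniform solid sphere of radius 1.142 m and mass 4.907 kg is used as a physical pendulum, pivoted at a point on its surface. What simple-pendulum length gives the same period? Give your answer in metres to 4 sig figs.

The equivalent simple-pendulum length is L_eq = I/(md), where I is about the pivot and d = 1.1420 m.
I_cm = (2/5)mR² = 2.5598 kg·m², so I = I_cm + md² = 2.5598 + 6.3995 = 8.9593 kg·m².
L_eq = 8.9593/(4.907 × 1.1420) = 1.599 m.

1.599 m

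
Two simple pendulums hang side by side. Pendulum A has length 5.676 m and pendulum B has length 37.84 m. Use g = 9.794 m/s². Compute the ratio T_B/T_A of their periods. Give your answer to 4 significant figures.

2.582

T ∝ √L, so T_B/T_A = √(L_B/L_A) = √(37.84/5.676) = 2.582.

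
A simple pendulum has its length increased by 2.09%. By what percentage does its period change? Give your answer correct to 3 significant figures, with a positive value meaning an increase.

T ∝ √L, so T'/T = √(1.021) = 1.010.
Percentage change in T = (1.010 − 1) × 100% = 1.04%.

1.04%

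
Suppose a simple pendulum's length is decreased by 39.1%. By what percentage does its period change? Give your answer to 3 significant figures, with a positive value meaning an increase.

-22.0%

T ∝ √L, so T'/T = √(0.6090) = 0.7804.
Percentage change in T = (0.7804 − 1) × 100% = -22.0%.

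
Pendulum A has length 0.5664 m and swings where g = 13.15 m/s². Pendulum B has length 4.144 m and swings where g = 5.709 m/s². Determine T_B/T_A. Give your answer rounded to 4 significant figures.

T = 2π√(L/g), so T_B/T_A = √((L_B/g_B)/(L_A/g_A)) = √((4.144/5.709)/(0.5664/13.15)) = 4.105.

4.105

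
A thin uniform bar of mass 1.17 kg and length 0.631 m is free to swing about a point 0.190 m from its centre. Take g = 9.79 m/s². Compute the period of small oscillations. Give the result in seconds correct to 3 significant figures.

For a physical pendulum T = 2π√(I/(mgd)), with d = 0.1900 m from pivot to centre of mass.
I_cm = mL²/12 = 1.17 × 0.631²/12 = 0.03882 kg·m²; I = I_cm + md² = 0.03882 + 1.17 × 0.1900² = 0.08106 kg·m².
T = 2π√(0.08106/(1.17 × 9.79 × 0.1900)) = 1.21 s.

1.21 s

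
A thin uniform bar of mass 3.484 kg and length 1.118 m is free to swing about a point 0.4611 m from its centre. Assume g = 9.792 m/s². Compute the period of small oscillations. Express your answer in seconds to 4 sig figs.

1.664 s

For a physical pendulum T = 2π√(I/(mgd)), with d = 0.46110 m from pivot to centre of mass.
I_cm = mL²/12 = 3.484 × 1.118²/12 = 0.36289 kg·m²; I = I_cm + md² = 0.36289 + 3.484 × 0.46110² = 1.1036 kg·m².
T = 2π√(1.1036/(3.484 × 9.792 × 0.46110)) = 1.664 s.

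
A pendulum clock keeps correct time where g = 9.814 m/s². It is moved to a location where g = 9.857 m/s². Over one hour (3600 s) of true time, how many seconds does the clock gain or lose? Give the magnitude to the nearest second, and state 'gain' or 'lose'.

gain 8 s

The clock's period scales as T ∝ 1/√g, so T'/T = √(9.814/9.857) = 0.997816.
In 3600 s of true time the clock registers 3600/0.997816 = 3607.9 s, so it gains 8 s.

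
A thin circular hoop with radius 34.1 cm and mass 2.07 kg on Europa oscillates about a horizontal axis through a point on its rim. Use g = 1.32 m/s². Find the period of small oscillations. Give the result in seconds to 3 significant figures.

I_cm = mr² = 0.2407 kg·m². The pivot is at distance d = 0.341 m from the centre of mass.
By the parallel-axis theorem, I = I_cm + md² = 0.2407 + 0.2407 = 0.4814 kg·m².
T = 2π√(I/(mgd)) = 2π√(0.4814/(2.07 × 1.32 × 0.341)) = 4.52 s.

4.52 s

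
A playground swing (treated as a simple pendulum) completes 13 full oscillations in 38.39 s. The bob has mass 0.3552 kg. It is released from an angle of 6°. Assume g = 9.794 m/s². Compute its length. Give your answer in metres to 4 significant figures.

2.163 m

T = 38.39/13 = 2.9531 s.
From T = 2π√(L/g), L = gT²/(4π²) = 9.794 × 2.9531²/(4π²) = 2.163 m.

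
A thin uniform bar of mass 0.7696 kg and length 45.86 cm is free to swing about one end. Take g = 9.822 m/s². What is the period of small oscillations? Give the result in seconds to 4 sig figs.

For a physical pendulum T = 2π√(I/(mgd)), with d = 0.22930 m from pivot to centre of mass.
I_cm = mL²/12 = 0.7696 × 0.4586²/12 = 0.013488 kg·m²; I = I_cm + md² = 0.013488 + 0.7696 × 0.22930² = 0.053953 kg·m².
T = 2π√(0.053953/(0.7696 × 9.822 × 0.22930)) = 1.109 s.

1.109 s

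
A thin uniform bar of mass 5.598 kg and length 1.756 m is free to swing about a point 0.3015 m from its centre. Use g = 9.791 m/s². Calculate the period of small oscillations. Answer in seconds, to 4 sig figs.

2.157 s

For a physical pendulum T = 2π√(I/(mgd)), with d = 0.30150 m from pivot to centre of mass.
I_cm = mL²/12 = 5.598 × 1.756²/12 = 1.4385 kg·m²; I = I_cm + md² = 1.4385 + 5.598 × 0.30150² = 1.9473 kg·m².
T = 2π√(1.9473/(5.598 × 9.791 × 0.30150)) = 2.157 s.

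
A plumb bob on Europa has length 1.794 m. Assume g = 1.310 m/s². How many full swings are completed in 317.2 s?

T = 2π√(L/g) = 2π√(1.794/1.310) = 7.3528 s.
Number of complete oscillations = ⌊317.2/7.3528⌋ = ⌊43.140⌋ = 43.

43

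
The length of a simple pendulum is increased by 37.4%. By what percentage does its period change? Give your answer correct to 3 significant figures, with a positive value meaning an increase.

17.2%

T ∝ √L, so T'/T = √(1.374) = 1.172.
Percentage change in T = (1.172 − 1) × 100% = 17.2%.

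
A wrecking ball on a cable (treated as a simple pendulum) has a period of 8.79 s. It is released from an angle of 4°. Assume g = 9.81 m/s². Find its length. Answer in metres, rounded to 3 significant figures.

From T = 2π√(L/g), L = gT²/(4π²) = 9.81 × 8.790²/(4π²) = 19.2 m.

19.2 m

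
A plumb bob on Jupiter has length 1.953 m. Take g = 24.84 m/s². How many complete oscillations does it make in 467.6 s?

T = 2π√(L/g) = 2π√(1.953/24.84) = 1.7618 s.
Number of complete oscillations = ⌊467.6/1.7618⌋ = ⌊265.41⌋ = 265.

265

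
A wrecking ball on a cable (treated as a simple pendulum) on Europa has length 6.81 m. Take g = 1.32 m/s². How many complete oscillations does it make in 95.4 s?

T = 2π√(L/g) = 2π√(6.81/1.32) = 14.27 s.
Number of complete oscillations = ⌊95.4/14.27⌋ = ⌊6.685⌋ = 6.

6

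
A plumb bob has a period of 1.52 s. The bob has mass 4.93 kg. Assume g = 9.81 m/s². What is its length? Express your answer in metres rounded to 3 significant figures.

From T = 2π√(L/g), L = gT²/(4π²) = 9.81 × 1.520²/(4π²) = 0.574 m.

0.574 m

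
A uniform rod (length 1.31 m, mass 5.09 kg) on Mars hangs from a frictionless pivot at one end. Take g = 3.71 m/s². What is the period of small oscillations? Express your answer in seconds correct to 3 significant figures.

3.05 s

For a physical pendulum T = 2π√(I/(mgd)), with d = 0.6550 m from pivot to centre of mass.
I_cm = mL²/12 = 5.09 × 1.31²/12 = 0.7279 kg·m²; I = I_cm + md² = 0.7279 + 5.09 × 0.6550² = 2.912 kg·m².
T = 2π√(2.912/(5.09 × 3.71 × 0.6550)) = 3.05 s.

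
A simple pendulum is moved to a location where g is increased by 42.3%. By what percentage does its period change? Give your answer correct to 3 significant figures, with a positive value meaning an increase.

T ∝ 1/√g, so T'/T = 1/√(1.423) = 0.8383.
Percentage change in T = (0.8383 − 1) × 100% = -16.2%.

-16.2%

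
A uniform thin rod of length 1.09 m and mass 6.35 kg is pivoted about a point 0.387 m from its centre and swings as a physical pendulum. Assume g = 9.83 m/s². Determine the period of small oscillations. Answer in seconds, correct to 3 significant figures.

1.61 s

For a physical pendulum T = 2π√(I/(mgd)), with d = 0.3870 m from pivot to centre of mass.
I_cm = mL²/12 = 6.35 × 1.09²/12 = 0.6287 kg·m²; I = I_cm + md² = 0.6287 + 6.35 × 0.3870² = 1.580 kg·m².
T = 2π√(1.580/(6.35 × 9.83 × 0.3870)) = 1.61 s.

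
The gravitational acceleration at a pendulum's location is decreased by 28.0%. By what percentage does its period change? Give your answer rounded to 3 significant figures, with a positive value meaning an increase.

T ∝ 1/√g, so T'/T = 1/√(0.7200) = 1.179.
Percentage change in T = (1.179 − 1) × 100% = 17.9%.

17.9%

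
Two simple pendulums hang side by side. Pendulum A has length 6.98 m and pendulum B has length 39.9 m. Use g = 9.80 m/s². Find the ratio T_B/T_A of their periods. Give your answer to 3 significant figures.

2.39

T ∝ √L, so T_B/T_A = √(L_B/L_A) = √(39.9/6.98) = 2.39.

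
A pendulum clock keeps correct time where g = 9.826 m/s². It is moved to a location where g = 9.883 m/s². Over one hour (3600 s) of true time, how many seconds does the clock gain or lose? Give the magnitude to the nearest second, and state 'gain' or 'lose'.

gain 10 s

The clock's period scales as T ∝ 1/√g, so T'/T = √(9.826/9.883) = 0.997112.
In 3600 s of true time the clock registers 3600/0.997112 = 3610.4 s, so it gains 10 s.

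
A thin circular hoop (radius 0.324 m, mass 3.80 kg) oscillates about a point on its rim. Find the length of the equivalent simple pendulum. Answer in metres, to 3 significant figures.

0.648 m

The equivalent simple-pendulum length is L_eq = I/(md), where I is about the pivot and d = 0.3240 m.
I_cm = mR² = 0.3989 kg·m², so I = I_cm + md² = 0.3989 + 0.3989 = 0.7978 kg·m².
L_eq = 0.7978/(3.80 × 0.3240) = 0.648 m.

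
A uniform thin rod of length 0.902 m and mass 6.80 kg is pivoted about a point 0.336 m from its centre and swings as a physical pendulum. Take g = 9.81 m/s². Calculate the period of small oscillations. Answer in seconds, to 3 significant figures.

1.47 s

For a physical pendulum T = 2π√(I/(mgd)), with d = 0.3360 m from pivot to centre of mass.
I_cm = mL²/12 = 6.80 × 0.902²/12 = 0.4610 kg·m²; I = I_cm + md² = 0.4610 + 6.80 × 0.3360² = 1.229 kg·m².
T = 2π√(1.229/(6.80 × 9.81 × 0.3360)) = 1.47 s.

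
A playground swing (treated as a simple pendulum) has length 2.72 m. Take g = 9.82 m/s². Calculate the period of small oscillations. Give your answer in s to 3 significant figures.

3.31 s

T = 2π√(L/g) = 2π√(2.72/9.82) = 2π × 0.5263 = 3.31 s.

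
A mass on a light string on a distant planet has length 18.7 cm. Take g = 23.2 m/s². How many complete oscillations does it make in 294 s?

T = 2π√(L/g) = 2π√(0.187/23.2) = 0.5641 s.
Number of complete oscillations = ⌊294/0.5641⌋ = ⌊521.2⌋ = 521.

521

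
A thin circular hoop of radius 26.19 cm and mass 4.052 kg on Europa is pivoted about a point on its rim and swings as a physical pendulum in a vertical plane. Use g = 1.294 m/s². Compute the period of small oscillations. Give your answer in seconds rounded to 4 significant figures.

3.998 s

I_cm = mr² = 0.27793 kg·m². The pivot is at distance d = 0.2619 m from the centre of mass.
By the parallel-axis theorem, I = I_cm + md² = 0.27793 + 0.27793 = 0.55587 kg·m².
T = 2π√(I/(mgd)) = 2π√(0.55587/(4.052 × 1.294 × 0.2619)) = 3.998 s.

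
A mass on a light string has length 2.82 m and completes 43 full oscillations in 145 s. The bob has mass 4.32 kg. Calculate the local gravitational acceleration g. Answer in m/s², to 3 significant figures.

T = 145/43 = 3.372 s.
From T = 2π√(L/g), g = 4π²L/T² = 4π² × 2.82/3.372² = 9.79 m/s².

9.79 m/s²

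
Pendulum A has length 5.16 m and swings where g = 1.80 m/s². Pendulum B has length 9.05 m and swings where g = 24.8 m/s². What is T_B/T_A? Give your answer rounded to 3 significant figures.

0.357

T = 2π√(L/g), so T_B/T_A = √((L_B/g_B)/(L_A/g_A)) = √((9.05/24.8)/(5.16/1.80)) = 0.357.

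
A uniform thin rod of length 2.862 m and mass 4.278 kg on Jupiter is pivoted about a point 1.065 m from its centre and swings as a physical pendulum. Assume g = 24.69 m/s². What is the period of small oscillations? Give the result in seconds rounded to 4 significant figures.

1.652 s

For a physical pendulum T = 2π√(I/(mgd)), with d = 1.0650 m from pivot to centre of mass.
I_cm = mL²/12 = 4.278 × 2.862²/12 = 2.9201 kg·m²; I = I_cm + md² = 2.9201 + 4.278 × 1.0650² = 7.7723 kg·m².
T = 2π√(7.7723/(4.278 × 24.69 × 1.0650)) = 1.652 s.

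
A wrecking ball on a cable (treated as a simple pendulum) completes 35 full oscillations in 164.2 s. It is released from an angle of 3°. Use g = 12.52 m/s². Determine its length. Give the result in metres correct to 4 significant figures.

6.980 m

T = 164.2/35 = 4.6914 s.
From T = 2π√(L/g), L = gT²/(4π²) = 12.52 × 4.6914²/(4π²) = 6.980 m.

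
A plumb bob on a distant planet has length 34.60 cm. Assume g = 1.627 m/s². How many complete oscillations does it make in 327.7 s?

113

T = 2π√(L/g) = 2π√(0.3460/1.627) = 2.8975 s.
Number of complete oscillations = ⌊327.7/2.8975⌋ = ⌊113.10⌋ = 113.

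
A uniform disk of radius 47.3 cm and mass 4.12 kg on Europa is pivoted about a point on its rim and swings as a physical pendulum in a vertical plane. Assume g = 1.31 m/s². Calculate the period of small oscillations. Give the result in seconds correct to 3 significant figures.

4.62 s

I_cm = ½mr² = 0.4609 kg·m². The pivot is at distance d = 0.473 m from the centre of mass.
By the parallel-axis theorem, I = I_cm + md² = 0.4609 + 0.9218 = 1.383 kg·m².
T = 2π√(I/(mgd)) = 2π√(1.383/(4.12 × 1.31 × 0.473)) = 4.62 s.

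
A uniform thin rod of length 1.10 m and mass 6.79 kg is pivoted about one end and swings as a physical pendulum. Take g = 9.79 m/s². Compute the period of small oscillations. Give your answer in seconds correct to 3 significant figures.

For a physical pendulum T = 2π√(I/(mgd)), with d = 0.5500 m from pivot to centre of mass.
I_cm = mL²/12 = 6.79 × 1.10²/12 = 0.6847 kg·m²; I = I_cm + md² = 0.6847 + 6.79 × 0.5500² = 2.739 kg·m².
T = 2π√(2.739/(6.79 × 9.79 × 0.5500)) = 1.72 s.

1.72 s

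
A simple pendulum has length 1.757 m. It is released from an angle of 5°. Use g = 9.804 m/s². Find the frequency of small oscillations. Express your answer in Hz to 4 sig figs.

0.3760 Hz

T = 2π√(L/g) = 2π√(1.757/9.804) = 2.6599 s, so f = 1/T = 0.3760 Hz.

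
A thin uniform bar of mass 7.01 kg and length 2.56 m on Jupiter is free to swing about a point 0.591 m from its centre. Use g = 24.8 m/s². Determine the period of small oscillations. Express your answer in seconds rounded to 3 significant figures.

1.55 s

For a physical pendulum T = 2π√(I/(mgd)), with d = 0.5910 m from pivot to centre of mass.
I_cm = mL²/12 = 7.01 × 2.56²/12 = 3.828 kg·m²; I = I_cm + md² = 3.828 + 7.01 × 0.5910² = 6.277 kg·m².
T = 2π√(6.277/(7.01 × 24.8 × 0.5910)) = 1.55 s.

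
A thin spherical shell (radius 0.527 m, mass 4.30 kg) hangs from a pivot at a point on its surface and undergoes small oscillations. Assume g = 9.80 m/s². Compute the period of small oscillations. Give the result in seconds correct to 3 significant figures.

1.88 s

I_cm = (2/3)mr² = 0.7962 kg·m². The pivot is at distance d = 0.527 m from the centre of mass.
By the parallel-axis theorem, I = I_cm + md² = 0.7962 + 1.194 = 1.990 kg·m².
T = 2π√(I/(mgd)) = 2π√(1.990/(4.30 × 9.80 × 0.527)) = 1.88 s.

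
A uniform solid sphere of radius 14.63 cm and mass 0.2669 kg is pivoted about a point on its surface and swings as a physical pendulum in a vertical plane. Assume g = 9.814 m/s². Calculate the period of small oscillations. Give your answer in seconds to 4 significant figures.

0.9077 s

I_cm = (2/5)mr² = 0.0022851 kg·m². The pivot is at distance d = 0.1463 m from the centre of mass.
By the parallel-axis theorem, I = I_cm + md² = 0.0022851 + 0.0057126 = 0.0079977 kg·m².
T = 2π√(I/(mgd)) = 2π√(0.0079977/(0.2669 × 9.814 × 0.1463)) = 0.9077 s.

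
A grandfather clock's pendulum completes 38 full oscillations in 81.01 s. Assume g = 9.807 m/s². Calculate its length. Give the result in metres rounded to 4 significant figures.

1.129 m

T = 81.01/38 = 2.1318 s.
From T = 2π√(L/g), L = gT²/(4π²) = 9.807 × 2.1318²/(4π²) = 1.129 m.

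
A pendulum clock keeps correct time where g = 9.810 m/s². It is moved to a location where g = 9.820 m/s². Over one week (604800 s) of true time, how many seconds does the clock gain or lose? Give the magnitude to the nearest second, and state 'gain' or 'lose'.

The clock's period scales as T ∝ 1/√g, so T'/T = √(9.810/9.820) = 0.999491.
In 604800 s of true time the clock registers 604800/0.999491 = 605108.2 s, so it gains 308 s.

gain 308 s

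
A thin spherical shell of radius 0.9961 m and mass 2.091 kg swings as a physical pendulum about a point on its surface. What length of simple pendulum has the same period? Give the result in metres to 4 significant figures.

The equivalent simple-pendulum length is L_eq = I/(md), where I is about the pivot and d = 0.99610 m.
I_cm = (2/3)mR² = 1.3831 kg·m², so I = I_cm + md² = 1.3831 + 2.0747 = 3.4579 kg·m².
L_eq = 3.4579/(2.091 × 0.99610) = 1.660 m.

1.660 m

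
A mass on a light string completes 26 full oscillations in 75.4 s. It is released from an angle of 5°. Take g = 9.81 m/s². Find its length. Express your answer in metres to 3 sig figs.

2.09 m

T = 75.4/26 = 2.900 s.
From T = 2π√(L/g), L = gT²/(4π²) = 9.81 × 2.900²/(4π²) = 2.09 m.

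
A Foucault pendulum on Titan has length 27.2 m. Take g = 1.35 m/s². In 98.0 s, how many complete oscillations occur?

T = 2π√(L/g) = 2π√(27.2/1.35) = 28.20 s.
Number of complete oscillations = ⌊98.0/28.20⌋ = ⌊3.475⌋ = 3.

3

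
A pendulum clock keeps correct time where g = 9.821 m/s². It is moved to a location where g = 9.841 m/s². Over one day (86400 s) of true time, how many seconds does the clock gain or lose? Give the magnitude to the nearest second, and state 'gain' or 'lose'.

The clock's period scales as T ∝ 1/√g, so T'/T = √(9.821/9.841) = 0.998983.
In 86400 s of true time the clock registers 86400/0.998983 = 86487.9 s, so it gains 88 s.

gain 88 s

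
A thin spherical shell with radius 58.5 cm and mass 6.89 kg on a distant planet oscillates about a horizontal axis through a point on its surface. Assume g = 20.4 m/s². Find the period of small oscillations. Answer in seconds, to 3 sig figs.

I_cm = (2/3)mr² = 1.572 kg·m². The pivot is at distance d = 0.585 m from the centre of mass.
By the parallel-axis theorem, I = I_cm + md² = 1.572 + 2.358 = 3.930 kg·m².
T = 2π√(I/(mgd)) = 2π√(3.930/(6.89 × 20.4 × 0.585)) = 1.37 s.

1.37 s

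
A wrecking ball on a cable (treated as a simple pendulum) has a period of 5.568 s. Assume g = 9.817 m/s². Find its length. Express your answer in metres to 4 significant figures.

7.709 m

From T = 2π√(L/g), L = gT²/(4π²) = 9.817 × 5.5680²/(4π²) = 7.709 m.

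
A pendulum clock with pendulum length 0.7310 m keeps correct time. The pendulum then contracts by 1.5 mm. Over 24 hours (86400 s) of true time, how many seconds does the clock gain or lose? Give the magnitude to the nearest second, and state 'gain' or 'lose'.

T ∝ √L, so T'/T = √(0.72950/0.7310) = 0.998973.
In 86400 s of true time the clock registers 86400/0.998973 = 86488.8 s, so it gains 89 s.

gain 89 s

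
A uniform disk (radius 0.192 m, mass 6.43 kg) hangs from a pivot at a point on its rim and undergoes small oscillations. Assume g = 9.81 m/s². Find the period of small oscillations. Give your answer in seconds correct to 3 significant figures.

1.08 s

I_cm = ½mr² = 0.1185 kg·m². The pivot is at distance d = 0.192 m from the centre of mass.
By the parallel-axis theorem, I = I_cm + md² = 0.1185 + 0.2370 = 0.3556 kg·m².
T = 2π√(I/(mgd)) = 2π√(0.3556/(6.43 × 9.81 × 0.192)) = 1.08 s.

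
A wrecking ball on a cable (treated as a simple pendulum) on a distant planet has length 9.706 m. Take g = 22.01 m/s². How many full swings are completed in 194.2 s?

46

T = 2π√(L/g) = 2π√(9.706/22.01) = 4.1724 s.
Number of complete oscillations = ⌊194.2/4.1724⌋ = ⌊46.544⌋ = 46.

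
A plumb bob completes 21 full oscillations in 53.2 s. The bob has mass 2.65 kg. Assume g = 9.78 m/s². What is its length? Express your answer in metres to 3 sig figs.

T = 53.2/21 = 2.533 s.
From T = 2π√(L/g), L = gT²/(4π²) = 9.78 × 2.533²/(4π²) = 1.59 m.

1.59 m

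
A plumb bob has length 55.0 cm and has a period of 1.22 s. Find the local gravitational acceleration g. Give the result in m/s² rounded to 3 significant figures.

14.6 m/s²

From T = 2π√(L/g), g = 4π²L/T² = 4π² × 0.550/1.220² = 14.6 m/s².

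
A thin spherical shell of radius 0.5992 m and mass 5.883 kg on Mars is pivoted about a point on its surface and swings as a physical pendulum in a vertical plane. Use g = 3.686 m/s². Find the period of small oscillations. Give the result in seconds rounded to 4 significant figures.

3.270 s

I_cm = (2/3)mr² = 1.4082 kg·m². The pivot is at distance d = 0.5992 m from the centre of mass.
By the parallel-axis theorem, I = I_cm + md² = 1.4082 + 2.1122 = 3.5204 kg·m².
T = 2π√(I/(mgd)) = 2π√(3.5204/(5.883 × 3.686 × 0.5992)) = 3.270 s.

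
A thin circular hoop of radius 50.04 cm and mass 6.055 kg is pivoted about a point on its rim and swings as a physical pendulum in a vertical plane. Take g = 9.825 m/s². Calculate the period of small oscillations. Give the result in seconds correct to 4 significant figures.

I_cm = mr² = 1.5162 kg·m². The pivot is at distance d = 0.5004 m from the centre of mass.
By the parallel-axis theorem, I = I_cm + md² = 1.5162 + 1.5162 = 3.0323 kg·m².
T = 2π√(I/(mgd)) = 2π√(3.0323/(6.055 × 9.825 × 0.5004)) = 2.005 s.

2.005 s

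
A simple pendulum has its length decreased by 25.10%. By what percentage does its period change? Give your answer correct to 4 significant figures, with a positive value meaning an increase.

-13.46%

T ∝ √L, so T'/T = √(0.74900) = 0.86545.
Percentage change in T = (0.86545 − 1) × 100% = -13.46%.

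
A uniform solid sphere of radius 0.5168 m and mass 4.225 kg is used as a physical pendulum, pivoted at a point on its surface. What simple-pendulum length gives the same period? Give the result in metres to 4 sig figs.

0.7235 m

The equivalent simple-pendulum length is L_eq = I/(md), where I is about the pivot and d = 0.51680 m.
I_cm = (2/5)mR² = 0.45137 kg·m², so I = I_cm + md² = 0.45137 + 1.1284 = 1.5798 kg·m².
L_eq = 1.5798/(4.225 × 0.51680) = 0.7235 m.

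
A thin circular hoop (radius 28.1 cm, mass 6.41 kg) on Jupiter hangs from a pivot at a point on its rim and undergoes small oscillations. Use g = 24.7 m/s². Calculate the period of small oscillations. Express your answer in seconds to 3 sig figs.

I_cm = mr² = 0.5061 kg·m². The pivot is at distance d = 0.281 m from the centre of mass.
By the parallel-axis theorem, I = I_cm + md² = 0.5061 + 0.5061 = 1.012 kg·m².
T = 2π√(I/(mgd)) = 2π√(1.012/(6.41 × 24.7 × 0.281)) = 0.948 s.

0.948 s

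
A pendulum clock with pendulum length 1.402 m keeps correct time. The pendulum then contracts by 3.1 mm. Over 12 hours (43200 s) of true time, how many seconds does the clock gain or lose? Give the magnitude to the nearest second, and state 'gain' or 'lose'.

T ∝ √L, so T'/T = √(1.39890/1.402) = 0.998894.
In 43200 s of true time the clock registers 43200/0.998894 = 43247.8 s, so it gains 48 s.

gain 48 s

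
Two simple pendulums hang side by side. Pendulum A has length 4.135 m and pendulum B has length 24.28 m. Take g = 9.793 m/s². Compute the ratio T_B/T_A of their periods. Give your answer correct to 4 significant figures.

T ∝ √L, so T_B/T_A = √(L_B/L_A) = √(24.28/4.135) = 2.423.

2.423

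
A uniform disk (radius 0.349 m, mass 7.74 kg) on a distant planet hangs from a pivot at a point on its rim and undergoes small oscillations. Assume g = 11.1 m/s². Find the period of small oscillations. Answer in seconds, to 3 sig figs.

I_cm = ½mr² = 0.4714 kg·m². The pivot is at distance d = 0.349 m from the centre of mass.
By the parallel-axis theorem, I = I_cm + md² = 0.4714 + 0.9427 = 1.414 kg·m².
T = 2π√(I/(mgd)) = 2π√(1.414/(7.74 × 11.1 × 0.349)) = 1.36 s.

1.36 s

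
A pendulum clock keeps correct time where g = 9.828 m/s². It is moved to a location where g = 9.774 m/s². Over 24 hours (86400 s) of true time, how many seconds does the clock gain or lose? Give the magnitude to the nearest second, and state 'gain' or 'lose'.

The clock's period scales as T ∝ 1/√g, so T'/T = √(9.828/9.774) = 1.00276.
In 86400 s of true time the clock registers 86400/1.00276 = 86162.3 s, so it loses 238 s.

lose 238 s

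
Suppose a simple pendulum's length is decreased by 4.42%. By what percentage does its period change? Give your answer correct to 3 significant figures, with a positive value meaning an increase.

T ∝ √L, so T'/T = √(0.9558) = 0.9777.
Percentage change in T = (0.9777 − 1) × 100% = -2.23%.

-2.23%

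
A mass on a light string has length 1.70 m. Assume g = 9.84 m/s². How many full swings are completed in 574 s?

219

T = 2π√(L/g) = 2π√(1.70/9.84) = 2.612 s.
Number of complete oscillations = ⌊574/2.612⌋ = ⌊219.8⌋ = 219.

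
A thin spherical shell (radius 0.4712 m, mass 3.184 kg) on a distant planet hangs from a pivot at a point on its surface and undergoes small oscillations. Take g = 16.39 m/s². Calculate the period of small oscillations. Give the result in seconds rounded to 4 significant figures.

1.375 s

I_cm = (2/3)mr² = 0.47129 kg·m². The pivot is at distance d = 0.4712 m from the centre of mass.
By the parallel-axis theorem, I = I_cm + md² = 0.47129 + 0.70694 = 1.1782 kg·m².
T = 2π√(I/(mgd)) = 2π√(1.1782/(3.184 × 16.39 × 0.4712)) = 1.375 s.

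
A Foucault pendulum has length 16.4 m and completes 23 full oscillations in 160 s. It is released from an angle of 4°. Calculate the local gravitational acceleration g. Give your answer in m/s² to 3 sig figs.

T = 160/23 = 6.957 s.
From T = 2π√(L/g), g = 4π²L/T² = 4π² × 16.4/6.957² = 13.4 m/s².

13.4 m/s²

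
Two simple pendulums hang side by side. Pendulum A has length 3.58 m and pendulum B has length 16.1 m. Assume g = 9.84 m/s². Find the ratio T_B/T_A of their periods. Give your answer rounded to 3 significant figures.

2.12

T ∝ √L, so T_B/T_A = √(L_B/L_A) = √(16.1/3.58) = 2.12.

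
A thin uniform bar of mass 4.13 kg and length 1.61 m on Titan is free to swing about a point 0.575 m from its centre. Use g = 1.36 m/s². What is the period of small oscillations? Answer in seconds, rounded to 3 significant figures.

For a physical pendulum T = 2π√(I/(mgd)), with d = 0.5750 m from pivot to centre of mass.
I_cm = mL²/12 = 4.13 × 1.61²/12 = 0.8921 kg·m²; I = I_cm + md² = 0.8921 + 4.13 × 0.5750² = 2.258 kg·m².
T = 2π√(2.258/(4.13 × 1.36 × 0.5750)) = 5.25 s.

5.25 s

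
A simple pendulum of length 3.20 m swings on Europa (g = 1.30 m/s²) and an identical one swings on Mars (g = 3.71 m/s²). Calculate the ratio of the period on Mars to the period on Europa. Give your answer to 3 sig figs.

0.592

T ∝ 1/√g, so T₂/T₁ = √(g₁/g₂) = √(1.30/3.71) = 0.592.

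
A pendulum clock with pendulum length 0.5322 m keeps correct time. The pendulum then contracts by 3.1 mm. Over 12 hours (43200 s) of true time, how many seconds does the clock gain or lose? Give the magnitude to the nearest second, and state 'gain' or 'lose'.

T ∝ √L, so T'/T = √(0.52910/0.5322) = 0.997083.
In 43200 s of true time the clock registers 43200/0.997083 = 43326.4 s, so it gains 126 s.

gain 126 s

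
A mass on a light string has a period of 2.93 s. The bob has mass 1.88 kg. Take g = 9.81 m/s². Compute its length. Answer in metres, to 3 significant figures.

From T = 2π√(L/g), L = gT²/(4π²) = 9.81 × 2.930²/(4π²) = 2.13 m.

2.13 m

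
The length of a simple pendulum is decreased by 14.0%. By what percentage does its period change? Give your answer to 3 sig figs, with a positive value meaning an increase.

-7.26%

T ∝ √L, so T'/T = √(0.8600) = 0.9274.
Percentage change in T = (0.9274 − 1) × 100% = -7.26%.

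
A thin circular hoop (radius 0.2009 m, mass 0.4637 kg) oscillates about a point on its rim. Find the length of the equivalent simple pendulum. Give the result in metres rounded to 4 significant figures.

0.4018 m

The equivalent simple-pendulum length is L_eq = I/(md), where I is about the pivot and d = 0.20090 m.
I_cm = mR² = 0.018715 kg·m², so I = I_cm + md² = 0.018715 + 0.018715 = 0.037431 kg·m².
L_eq = 0.037431/(0.4637 × 0.20090) = 0.4018 m.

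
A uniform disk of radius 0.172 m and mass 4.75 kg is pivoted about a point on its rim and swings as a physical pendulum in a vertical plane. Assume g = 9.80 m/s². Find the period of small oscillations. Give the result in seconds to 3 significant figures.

I_cm = ½mr² = 0.07026 kg·m². The pivot is at distance d = 0.172 m from the centre of mass.
By the parallel-axis theorem, I = I_cm + md² = 0.07026 + 0.1405 = 0.2108 kg·m².
T = 2π√(I/(mgd)) = 2π√(0.2108/(4.75 × 9.80 × 0.172)) = 1.02 s.

1.02 s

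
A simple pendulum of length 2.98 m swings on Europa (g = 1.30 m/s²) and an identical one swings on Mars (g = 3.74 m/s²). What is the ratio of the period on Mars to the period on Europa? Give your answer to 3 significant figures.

T ∝ 1/√g, so T₂/T₁ = √(g₁/g₂) = √(1.30/3.74) = 0.590.

0.590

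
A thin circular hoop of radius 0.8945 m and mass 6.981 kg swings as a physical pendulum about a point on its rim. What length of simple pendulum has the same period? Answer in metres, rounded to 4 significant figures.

1.789 m

The equivalent simple-pendulum length is L_eq = I/(md), where I is about the pivot and d = 0.89450 m.
I_cm = mR² = 5.5857 kg·m², so I = I_cm + md² = 5.5857 + 5.5857 = 11.171 kg·m².
L_eq = 11.171/(6.981 × 0.89450) = 1.789 m.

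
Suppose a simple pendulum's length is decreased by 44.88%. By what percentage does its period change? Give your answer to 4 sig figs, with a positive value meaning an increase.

-25.76%

T ∝ √L, so T'/T = √(0.55120) = 0.74243.
Percentage change in T = (0.74243 − 1) × 100% = -25.76%.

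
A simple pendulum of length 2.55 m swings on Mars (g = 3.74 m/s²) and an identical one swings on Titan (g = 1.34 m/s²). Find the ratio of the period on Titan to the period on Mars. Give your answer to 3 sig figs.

1.67

T ∝ 1/√g, so T₂/T₁ = √(g₁/g₂) = √(3.74/1.34) = 1.67.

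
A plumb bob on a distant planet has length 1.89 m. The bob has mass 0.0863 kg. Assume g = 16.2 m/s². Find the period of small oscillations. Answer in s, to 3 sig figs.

2.15 s

T = 2π√(L/g) = 2π√(1.89/16.2) = 2π × 0.3416 = 2.15 s.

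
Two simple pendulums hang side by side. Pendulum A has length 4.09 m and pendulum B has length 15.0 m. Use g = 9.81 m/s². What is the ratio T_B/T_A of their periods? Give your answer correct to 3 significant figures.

T ∝ √L, so T_B/T_A = √(L_B/L_A) = √(15.0/4.09) = 1.92.

1.92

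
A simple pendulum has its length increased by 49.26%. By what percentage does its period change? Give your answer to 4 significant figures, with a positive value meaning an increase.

22.17%

T ∝ √L, so T'/T = √(1.4926) = 1.2217.
Percentage change in T = (1.2217 − 1) × 100% = 22.17%.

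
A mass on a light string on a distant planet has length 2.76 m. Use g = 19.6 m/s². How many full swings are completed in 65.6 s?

T = 2π√(L/g) = 2π√(2.76/19.6) = 2.358 s.
Number of complete oscillations = ⌊65.6/2.358⌋ = ⌊27.82⌋ = 27.

27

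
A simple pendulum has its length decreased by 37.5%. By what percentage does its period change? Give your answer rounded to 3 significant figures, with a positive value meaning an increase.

T ∝ √L, so T'/T = √(0.6250) = 0.7906.
Percentage change in T = (0.7906 − 1) × 100% = -20.9%.

-20.9%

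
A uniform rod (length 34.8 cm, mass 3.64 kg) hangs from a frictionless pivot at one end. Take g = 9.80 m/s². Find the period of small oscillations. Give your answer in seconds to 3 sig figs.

For a physical pendulum T = 2π√(I/(mgd)), with d = 0.1740 m from pivot to centre of mass.
I_cm = mL²/12 = 3.64 × 0.348²/12 = 0.03673 kg·m²; I = I_cm + md² = 0.03673 + 3.64 × 0.1740² = 0.1469 kg·m².
T = 2π√(0.1469/(3.64 × 9.80 × 0.1740)) = 0.967 s.

0.967 s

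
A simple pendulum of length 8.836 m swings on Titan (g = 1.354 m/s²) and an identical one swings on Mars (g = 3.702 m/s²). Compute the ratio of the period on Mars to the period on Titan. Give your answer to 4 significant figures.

T ∝ 1/√g, so T₂/T₁ = √(g₁/g₂) = √(1.354/3.702) = 0.6048.

0.6048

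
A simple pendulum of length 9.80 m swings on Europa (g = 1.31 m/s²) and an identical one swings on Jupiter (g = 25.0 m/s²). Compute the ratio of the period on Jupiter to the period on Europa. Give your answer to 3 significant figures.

0.229

T ∝ 1/√g, so T₂/T₁ = √(g₁/g₂) = √(1.31/25.0) = 0.229.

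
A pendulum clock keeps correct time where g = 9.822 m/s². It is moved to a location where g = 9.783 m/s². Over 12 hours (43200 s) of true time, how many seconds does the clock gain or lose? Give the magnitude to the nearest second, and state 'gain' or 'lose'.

lose 86 s

The clock's period scales as T ∝ 1/√g, so T'/T = √(9.822/9.783) = 1.00199.
In 43200 s of true time the clock registers 43200/1.00199 = 43114.1 s, so it loses 86 s.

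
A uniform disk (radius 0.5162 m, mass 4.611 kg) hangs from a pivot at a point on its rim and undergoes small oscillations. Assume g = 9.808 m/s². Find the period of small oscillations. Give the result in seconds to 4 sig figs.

I_cm = ½mr² = 0.61433 kg·m². The pivot is at distance d = 0.5162 m from the centre of mass.
By the parallel-axis theorem, I = I_cm + md² = 0.61433 + 1.2287 = 1.8430 kg·m².
T = 2π√(I/(mgd)) = 2π√(1.8430/(4.611 × 9.808 × 0.5162)) = 1.765 s.

1.765 s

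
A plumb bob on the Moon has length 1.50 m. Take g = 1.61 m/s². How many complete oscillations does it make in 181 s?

29

T = 2π√(L/g) = 2π√(1.50/1.61) = 6.065 s.
Number of complete oscillations = ⌊181/6.065⌋ = ⌊29.84⌋ = 29.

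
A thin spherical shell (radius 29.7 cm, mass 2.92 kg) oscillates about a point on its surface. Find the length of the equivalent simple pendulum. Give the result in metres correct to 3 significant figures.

0.495 m

The equivalent simple-pendulum length is L_eq = I/(md), where I is about the pivot and d = 0.2970 m.
I_cm = (2/3)mR² = 0.1717 kg·m², so I = I_cm + md² = 0.1717 + 0.2576 = 0.4293 kg·m².
L_eq = 0.4293/(2.92 × 0.2970) = 0.495 m.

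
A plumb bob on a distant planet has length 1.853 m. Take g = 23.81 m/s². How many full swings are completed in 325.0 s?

185

T = 2π√(L/g) = 2π√(1.853/23.81) = 1.7528 s.
Number of complete oscillations = ⌊325.0/1.7528⌋ = ⌊185.42⌋ = 185.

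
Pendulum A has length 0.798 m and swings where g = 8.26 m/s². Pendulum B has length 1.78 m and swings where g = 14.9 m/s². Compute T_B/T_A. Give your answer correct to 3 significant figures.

T = 2π√(L/g), so T_B/T_A = √((L_B/g_B)/(L_A/g_A)) = √((1.78/14.9)/(0.798/8.26)) = 1.11.

1.11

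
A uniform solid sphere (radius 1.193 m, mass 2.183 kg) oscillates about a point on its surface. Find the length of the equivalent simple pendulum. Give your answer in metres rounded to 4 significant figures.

The equivalent simple-pendulum length is L_eq = I/(md), where I is about the pivot and d = 1.1930 m.
I_cm = (2/5)mR² = 1.2428 kg·m², so I = I_cm + md² = 1.2428 + 3.1070 = 4.3497 kg·m².
L_eq = 4.3497/(2.183 × 1.1930) = 1.670 m.

1.670 m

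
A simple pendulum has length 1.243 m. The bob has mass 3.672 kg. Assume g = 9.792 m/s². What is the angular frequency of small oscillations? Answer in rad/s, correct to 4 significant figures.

ω = √(g/L) = √(9.792/1.243) = 2.807 rad/s.

2.807 rad/s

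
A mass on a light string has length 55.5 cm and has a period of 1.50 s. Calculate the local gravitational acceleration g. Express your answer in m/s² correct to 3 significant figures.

9.74 m/s²

From T = 2π√(L/g), g = 4π²L/T² = 4π² × 0.555/1.500² = 9.74 m/s².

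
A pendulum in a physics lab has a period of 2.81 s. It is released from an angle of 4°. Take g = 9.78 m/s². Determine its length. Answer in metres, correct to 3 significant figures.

1.96 m

From T = 2π√(L/g), L = gT²/(4π²) = 9.78 × 2.810²/(4π²) = 1.96 m.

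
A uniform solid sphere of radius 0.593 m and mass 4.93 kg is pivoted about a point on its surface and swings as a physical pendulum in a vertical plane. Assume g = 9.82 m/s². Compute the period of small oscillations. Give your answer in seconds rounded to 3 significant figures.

1.83 s

I_cm = (2/5)mr² = 0.6935 kg·m². The pivot is at distance d = 0.593 m from the centre of mass.
By the parallel-axis theorem, I = I_cm + md² = 0.6935 + 1.734 = 2.427 kg·m².
T = 2π√(I/(mgd)) = 2π√(2.427/(4.93 × 9.82 × 0.593)) = 1.83 s.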